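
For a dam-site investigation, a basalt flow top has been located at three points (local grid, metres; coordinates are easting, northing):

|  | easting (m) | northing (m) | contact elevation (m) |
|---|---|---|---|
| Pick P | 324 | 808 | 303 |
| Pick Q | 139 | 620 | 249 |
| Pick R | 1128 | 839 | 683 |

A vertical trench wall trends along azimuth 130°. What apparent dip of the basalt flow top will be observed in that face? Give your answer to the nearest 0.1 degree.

25.9°

Let the plane be z = a·easting + b·northing + c.
Pick Q−Pick P: −185a − 188b = −54;  Pick R−Pick P: 804a + 31b = 380.
Solving gives a = 0.47977, b = −0.18488.
Unit vector along 130° is (sin 130°, cos 130°) = (0.7660, -0.6428).
Slope in that direction = a·(0.7660) + b·(-0.6428) = 0.48636.
Apparent dip = arctan|0.48636| = 25.9° (true dip is 27.2°, so apparent ≤ true as expected).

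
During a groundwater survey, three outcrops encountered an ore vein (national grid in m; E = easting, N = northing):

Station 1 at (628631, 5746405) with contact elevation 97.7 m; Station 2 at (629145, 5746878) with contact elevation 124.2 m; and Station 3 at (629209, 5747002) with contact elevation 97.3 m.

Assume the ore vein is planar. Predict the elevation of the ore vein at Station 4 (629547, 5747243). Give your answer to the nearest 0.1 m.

147.2 m

Let the plane be z = a·E + b·N + c.
Station 2−Station 1: 514a + 473b = 26.5;  Station 3−Station 1: 578a + 597b = −0.4.
Solving gives a = 0.478415611, b = −0.463859670.
Then c = 97.7 − a·628631 − b·5746405 = 2364876.34.
At (629547, 5747243): z = 301185.1 − 2665914.2 + 2364876.34 = 147.2 m.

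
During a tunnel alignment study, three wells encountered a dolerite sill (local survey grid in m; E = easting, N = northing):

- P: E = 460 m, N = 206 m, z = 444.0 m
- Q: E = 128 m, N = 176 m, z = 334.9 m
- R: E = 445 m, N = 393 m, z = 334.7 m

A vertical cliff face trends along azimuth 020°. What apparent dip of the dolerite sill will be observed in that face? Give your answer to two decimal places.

21.36°

Two edge vectors: P→Q = (-332, -30, -109.1), P→R = (-15, 187, -109.3).
Normal n = (P→Q) × (P→R) = (23680.7, -34651.1, -62534).
So ∂z/∂E = −n_x/n_z = 0.37869 and ∂z/∂N = −n_y/n_z = −0.55412.
Unit vector along 020° is (sin 20°, cos 20°) = (0.3420, 0.9397).
Slope in that direction = a·(0.3420) + b·(0.9397) = −0.39118.
Apparent dip = arctan|0.39118| = 21.36° (true dip is 33.9°, so apparent ≤ true as expected).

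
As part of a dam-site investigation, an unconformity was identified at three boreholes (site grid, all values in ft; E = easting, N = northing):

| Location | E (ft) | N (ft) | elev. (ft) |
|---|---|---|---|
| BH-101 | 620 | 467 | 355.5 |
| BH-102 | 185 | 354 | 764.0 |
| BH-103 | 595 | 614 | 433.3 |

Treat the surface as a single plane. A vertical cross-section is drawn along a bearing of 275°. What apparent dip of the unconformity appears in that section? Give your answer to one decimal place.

46.6°

Let the plane be z = a·E + b·N + c.
BH-102−BH-101: −435a − 113b = 408.5;  BH-103−BH-101: −25a + 147b = 77.8.
Solving gives a = −1.03102, b = 0.35391.
Unit vector along 275° is (sin 275°, cos 275°) = (-0.9962, 0.0872).
Slope in that direction = a·(-0.9962) + b·(0.0872) = 1.05794.
Apparent dip = arctan|1.05794| = 46.6° (true dip is 47.5°, so apparent ≤ true as expected).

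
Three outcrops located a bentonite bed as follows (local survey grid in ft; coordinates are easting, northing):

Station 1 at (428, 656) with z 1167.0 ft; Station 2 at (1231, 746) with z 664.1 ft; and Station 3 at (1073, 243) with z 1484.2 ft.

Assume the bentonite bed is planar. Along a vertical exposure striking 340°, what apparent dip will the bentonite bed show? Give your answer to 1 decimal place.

51.1°

Let the plane be z = a·easting + b·northing + c.
Station 2−Station 1: 803a + 90b = −502.9;  Station 3−Station 1: 645a − 413b = 317.2.
Solving gives a = −0.45972, b = −1.48601.
Unit vector along 340° is (sin 340°, cos 340°) = (-0.3420, 0.9397).
Slope in that direction = a·(-0.3420) + b·(0.9397) = −1.23916.
Apparent dip = arctan|1.23916| = 51.1° (true dip is 57.3°, so apparent ≤ true as expected).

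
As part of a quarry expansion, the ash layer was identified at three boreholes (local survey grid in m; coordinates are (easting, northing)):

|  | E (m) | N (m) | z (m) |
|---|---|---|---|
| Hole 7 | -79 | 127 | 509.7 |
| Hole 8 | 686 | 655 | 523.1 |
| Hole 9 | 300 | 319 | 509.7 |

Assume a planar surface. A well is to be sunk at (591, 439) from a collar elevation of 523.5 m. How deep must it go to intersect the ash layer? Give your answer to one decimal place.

Two edge vectors: Hole 7→Hole 8 = (765, 528, 13.4), Hole 7→Hole 9 = (379, 192, 0).
Normal n = (Hole 7→Hole 8) × (Hole 7→Hole 9) = (-2572.8, 5078.6, -53232).
So ∂z/∂E = −n_x/n_z = −0.04833 and ∂z/∂N = −n_y/n_z = 0.09541.
Intercept c from Hole 7: 509.7 − 3.82 − 12.12 = 493.77.
At (591, 439): z_contact = −28.56 + 41.88 + 493.77 = 507.08 m.
Depth below ground = 523.5 − 507.08 = 16.4 m.

16.4 m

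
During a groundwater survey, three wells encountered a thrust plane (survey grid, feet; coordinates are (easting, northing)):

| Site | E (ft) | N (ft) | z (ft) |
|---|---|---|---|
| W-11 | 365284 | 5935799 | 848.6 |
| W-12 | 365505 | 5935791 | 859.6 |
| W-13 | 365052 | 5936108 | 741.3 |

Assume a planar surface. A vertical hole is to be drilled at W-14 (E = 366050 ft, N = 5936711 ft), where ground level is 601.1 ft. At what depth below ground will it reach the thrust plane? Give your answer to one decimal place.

13.7 ft

Let the plane be z = a·E + b·N + c.
W-12−W-11: 221a − 8b = 11;  W-13−W-11: −232a + 309b = −107.3.
Solving gives a = 0.038243042, b = −0.318535969.
Then c = 848.6 − a·365284 − b·5935799 = 1877644.51.
At (366050, 5936711): z_contact = 13998.87 − 1891055.99 + 1877644.51 = 587.39 ft.
Depth below ground = 601.1 − 587.39 = 13.7 ft.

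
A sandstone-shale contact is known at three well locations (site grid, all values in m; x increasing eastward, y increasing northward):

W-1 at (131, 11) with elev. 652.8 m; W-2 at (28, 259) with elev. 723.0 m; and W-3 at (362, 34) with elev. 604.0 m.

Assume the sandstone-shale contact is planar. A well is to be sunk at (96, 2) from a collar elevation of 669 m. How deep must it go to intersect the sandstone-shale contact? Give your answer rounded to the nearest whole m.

10 m

Two edge vectors: W-1→W-2 = (-103, 248, 70.2), W-1→W-3 = (231, 23, -48.8).
Normal n = (W-1→W-2) × (W-1→W-3) = (-13717, 11189.8, -59657).
So ∂z/∂x = −n_x/n_z = −0.22993 and ∂z/∂y = −n_y/n_z = 0.18757.
Intercept c from W-1: 652.8 + 30.12 − 2.06 = 680.86.
At (96, 2): z_contact = −22.1 + 0.4 + 680.86 = 659.2 m.
Depth below ground = 669 − 659.2 = 10 m.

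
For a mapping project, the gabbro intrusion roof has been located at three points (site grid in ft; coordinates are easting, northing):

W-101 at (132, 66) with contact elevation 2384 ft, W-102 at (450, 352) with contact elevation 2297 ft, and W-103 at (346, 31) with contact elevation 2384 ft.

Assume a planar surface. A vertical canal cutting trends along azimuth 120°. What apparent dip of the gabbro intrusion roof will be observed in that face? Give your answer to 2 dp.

5.27°

Two edge vectors: W-101→W-102 = (318, 286, -87), W-101→W-103 = (214, -35, 0).
Normal n = (W-101→W-102) × (W-101→W-103) = (-3045, -18618, -72334).
So ∂z/∂easting = −n_x/n_z = −0.04210 and ∂z/∂northing = −n_y/n_z = −0.25739.
Unit vector along 120° is (sin 120°, cos 120°) = (0.8660, -0.5000).
Slope in that direction = a·(0.8660) + b·(-0.5000) = 0.09224.
Apparent dip = arctan|0.09224| = 5.27° (true dip is 14.6°, so apparent ≤ true as expected).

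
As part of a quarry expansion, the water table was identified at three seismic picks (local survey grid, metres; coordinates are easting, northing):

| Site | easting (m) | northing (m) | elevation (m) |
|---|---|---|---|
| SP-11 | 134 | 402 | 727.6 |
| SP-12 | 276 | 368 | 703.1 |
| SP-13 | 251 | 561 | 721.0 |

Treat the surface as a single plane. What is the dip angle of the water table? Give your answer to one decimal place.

9.7°

Two edge vectors: SP-11→SP-12 = (142, -34, -24.5), SP-11→SP-13 = (117, 159, -6.6).
Normal n = (SP-11→SP-12) × (SP-11→SP-13) = (4119.9, -1929.3, 26556).
So ∂z/∂easting = −n_x/n_z = −0.15514 and ∂z/∂northing = −n_y/n_z = 0.07265.
Gradient magnitude |∇z| = √(a² + b²) = √(0.02407 + 0.00528) = 0.17131.
True dip = arctan(0.17131) = 9.7°, dipping toward ESE (azimuth ≈ 115°).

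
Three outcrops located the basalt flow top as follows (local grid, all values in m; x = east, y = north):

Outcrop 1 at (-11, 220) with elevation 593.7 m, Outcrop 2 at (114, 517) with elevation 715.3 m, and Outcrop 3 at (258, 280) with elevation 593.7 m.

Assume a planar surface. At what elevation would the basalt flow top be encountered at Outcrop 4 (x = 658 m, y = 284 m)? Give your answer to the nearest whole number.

Two edge vectors: Outcrop 1→Outcrop 2 = (125, 297, 121.6), Outcrop 1→Outcrop 3 = (269, 60, 0).
Normal n = (Outcrop 1→Outcrop 2) × (Outcrop 1→Outcrop 3) = (-7296, 32710.4, -72393).
So ∂z/∂x = −n_x/n_z = −0.10078 and ∂z/∂y = −n_y/n_z = 0.45184.
Intercept c from Outcrop 1: 593.7 − 1.11 − 99.41 = 493.19.
At (658, 284): z = −66.3 + 128.3 + 493.19 = 555.2 m.

555 m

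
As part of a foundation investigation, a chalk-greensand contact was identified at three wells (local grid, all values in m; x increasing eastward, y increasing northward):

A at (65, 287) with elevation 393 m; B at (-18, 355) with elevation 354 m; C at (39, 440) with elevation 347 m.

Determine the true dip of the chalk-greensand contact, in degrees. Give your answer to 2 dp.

20.05°

Let the plane be z = a·x + b·y + c.
B−A: −83a + 68b = −39;  C−A: −26a + 153b = −46.
Solving gives a = 0.25972, b = −0.25652.
Gradient magnitude |∇z| = √(a² + b²) = √(0.06745 + 0.06580) = 0.36504.
True dip = arctan(0.36504) = 20.05°, dipping toward NW (azimuth ≈ 315°).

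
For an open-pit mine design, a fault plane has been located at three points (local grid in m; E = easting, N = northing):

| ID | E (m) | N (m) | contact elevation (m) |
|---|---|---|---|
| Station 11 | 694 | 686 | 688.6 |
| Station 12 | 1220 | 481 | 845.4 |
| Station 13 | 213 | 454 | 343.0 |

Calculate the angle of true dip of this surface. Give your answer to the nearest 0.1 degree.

34.4°

Two edge vectors: Station 11→Station 12 = (526, -205, 156.8), Station 11→Station 13 = (-481, -232, -345.6).
Normal n = (Station 11→Station 12) × (Station 11→Station 13) = (107225.6, 106364.8, -220637).
So ∂z/∂E = −n_x/n_z = 0.48598 and ∂z/∂N = −n_y/n_z = 0.48208.
Gradient magnitude |∇z| = √(a² + b²) = √(0.23618 + 0.23240) = 0.68453.
True dip = arctan(0.68453) = 34.4°, dipping toward SW (azimuth ≈ 225°).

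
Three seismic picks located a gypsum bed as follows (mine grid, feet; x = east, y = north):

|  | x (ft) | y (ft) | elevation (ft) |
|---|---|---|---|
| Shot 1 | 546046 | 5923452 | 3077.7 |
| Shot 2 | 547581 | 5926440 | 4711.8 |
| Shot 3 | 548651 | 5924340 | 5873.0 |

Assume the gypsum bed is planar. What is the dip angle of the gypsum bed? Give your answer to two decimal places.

47.07°

Let the plane be z = a·x + b·y + c.
Shot 2−Shot 1: 1535a + 2988b = 1634.1;  Shot 3−Shot 1: 2605a + 888b = 2795.3.
Solving gives a = 1.07485, b = −0.00529.
Gradient magnitude |∇z| = √(a² + b²) = √(1.15531 + 0.00003) = 1.07487.
True dip = arctan(1.07487) = 47.07°, dipping toward W (azimuth ≈ 270°).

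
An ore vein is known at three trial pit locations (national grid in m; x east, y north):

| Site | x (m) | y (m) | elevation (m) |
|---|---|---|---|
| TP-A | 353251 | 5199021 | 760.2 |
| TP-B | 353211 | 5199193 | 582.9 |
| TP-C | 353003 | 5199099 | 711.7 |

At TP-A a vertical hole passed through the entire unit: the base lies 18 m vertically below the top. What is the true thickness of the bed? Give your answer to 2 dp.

Let the plane be z = a·x + b·y + c.
TP-B−TP-A: −40a + 172b = −177.3;  TP-C−TP-A: −248a + 78b = −48.5.
Solving gives a = −0.13880, b = −1.06309.
|∇z| = √(a²+b²) = 1.07211, so dip δ = arctan(1.07211) = 46.99°.
True thickness = vertical thickness × cos δ = 18 × cos 46.99° = 12.28 m.

12.28 m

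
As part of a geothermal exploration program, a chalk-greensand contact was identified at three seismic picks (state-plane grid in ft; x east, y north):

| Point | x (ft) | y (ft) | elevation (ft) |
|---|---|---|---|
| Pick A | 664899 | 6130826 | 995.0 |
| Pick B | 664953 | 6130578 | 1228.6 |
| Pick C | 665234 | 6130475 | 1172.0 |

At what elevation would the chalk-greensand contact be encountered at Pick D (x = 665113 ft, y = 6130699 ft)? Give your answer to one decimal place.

Let the plane be z = a·x + b·y + c.
Pick B−Pick A: 54a − 248b = 233.6;  Pick C−Pick A: 335a − 351b = 177.
Solving gives a = −0.594105355, b = −1.071297134.
Then c = 995 − a·664899 − b·6130826 = 6963951.38.
At (665113, 6130699): z = −395147.2 − 6567800.3 + 6963951.38 = 1003.9 ft.

1003.9 ft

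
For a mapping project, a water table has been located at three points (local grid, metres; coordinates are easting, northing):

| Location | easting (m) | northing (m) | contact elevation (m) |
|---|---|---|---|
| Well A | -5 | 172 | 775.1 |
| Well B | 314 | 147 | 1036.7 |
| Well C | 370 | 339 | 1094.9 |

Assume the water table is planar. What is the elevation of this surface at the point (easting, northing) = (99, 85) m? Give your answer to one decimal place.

855.5 m

Let the plane be z = a·easting + b·northing + c.
Well B−Well A: 319a − 25b = 261.6;  Well C−Well A: 375a + 167b = 319.8.
Solving gives a = 0.82496, b = 0.06251.
Then c = 775.1 − a·-5 − b·172 = 768.47.
At (99, 85): z = 81.7 + 5.3 + 768.47 = 855.5 m.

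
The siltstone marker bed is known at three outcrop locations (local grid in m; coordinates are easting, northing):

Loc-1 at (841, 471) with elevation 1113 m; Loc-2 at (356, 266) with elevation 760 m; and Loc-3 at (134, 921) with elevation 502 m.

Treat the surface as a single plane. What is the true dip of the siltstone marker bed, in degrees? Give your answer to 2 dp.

38.41°

Two edge vectors: Loc-1→Loc-2 = (-485, -205, -353), Loc-1→Loc-3 = (-707, 450, -611).
Normal n = (Loc-1→Loc-2) × (Loc-1→Loc-3) = (284105, -46764, -363185).
So ∂z/∂easting = −n_x/n_z = 0.78226 and ∂z/∂northing = −n_y/n_z = −0.12876.
Gradient magnitude |∇z| = √(a² + b²) = √(0.61193 + 0.01658) = 0.79279.
True dip = arctan(0.79279) = 38.41°, dipping toward W (azimuth ≈ 279°).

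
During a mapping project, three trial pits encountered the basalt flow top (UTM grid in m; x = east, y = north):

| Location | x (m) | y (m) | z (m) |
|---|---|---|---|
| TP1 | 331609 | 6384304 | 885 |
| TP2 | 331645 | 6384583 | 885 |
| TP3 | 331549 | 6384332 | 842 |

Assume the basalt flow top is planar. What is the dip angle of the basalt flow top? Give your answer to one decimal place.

34.3°

Let the plane be z = a·x + b·y + c.
TP2−TP1: 36a + 279b = 0;  TP3−TP1: −60a + 28b = −43.
Solving gives a = 0.67596, b = −0.08722.
Gradient magnitude |∇z| = √(a² + b²) = √(0.45693 + 0.00761) = 0.68157.
True dip = arctan(0.68157) = 34.3°, dipping toward W (azimuth ≈ 277°).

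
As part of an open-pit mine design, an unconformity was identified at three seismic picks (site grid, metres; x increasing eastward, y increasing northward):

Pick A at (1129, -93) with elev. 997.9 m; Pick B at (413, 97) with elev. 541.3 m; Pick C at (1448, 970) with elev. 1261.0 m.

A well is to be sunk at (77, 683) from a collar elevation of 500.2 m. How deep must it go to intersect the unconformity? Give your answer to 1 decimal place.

147.3 m

Two edge vectors: Pick A→Pick B = (-716, 190, -456.6), Pick A→Pick C = (319, 1063, 263.1).
Normal n = (Pick A→Pick B) × (Pick A→Pick C) = (535354.8, 42724.2, -821718).
So ∂z/∂x = −n_x/n_z = 0.651507 and ∂z/∂y = −n_y/n_z = 0.051994.
Intercept c from Pick A: 997.9 − 735.55 + 4.84 = 267.18.
At (77, 683): z_contact = 50.17 + 35.51 + 267.18 = 352.86 m.
Depth below ground = 500.2 − 352.86 = 147.3 m.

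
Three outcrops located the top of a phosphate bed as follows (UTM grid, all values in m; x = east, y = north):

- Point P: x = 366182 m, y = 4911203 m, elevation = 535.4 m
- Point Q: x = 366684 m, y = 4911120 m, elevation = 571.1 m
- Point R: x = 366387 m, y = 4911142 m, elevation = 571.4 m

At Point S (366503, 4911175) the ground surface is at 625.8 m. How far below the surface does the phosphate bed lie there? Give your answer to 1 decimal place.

87.4 m

Let the plane be z = a·x + b·y + c.
Point Q−Point P: 502a − 83b = 35.7;  Point R−Point P: 205a − 61b = 36.
Solving gives a = −0.059550231, b = −0.790291762.
Then c = 535.4 − a·366182 − b·4911203 = 3903624.89.
At (366503, 4911175): z_contact = −21825.34 − 3881261.14 + 3903624.89 = 538.41 m.
Depth below ground = 625.8 − 538.41 = 87.4 m.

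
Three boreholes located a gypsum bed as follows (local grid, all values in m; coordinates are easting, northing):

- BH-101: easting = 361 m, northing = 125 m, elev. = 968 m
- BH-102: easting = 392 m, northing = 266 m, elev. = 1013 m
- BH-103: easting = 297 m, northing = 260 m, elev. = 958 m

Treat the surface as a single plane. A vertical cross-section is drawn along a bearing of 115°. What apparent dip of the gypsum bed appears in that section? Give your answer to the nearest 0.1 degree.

23.3°

Let the plane be z = a·easting + b·northing + c.
BH-102−BH-101: 31a + 141b = 45;  BH-103−BH-101: −64a + 135b = −10.
Solving gives a = 0.56666, b = 0.19456.
Unit vector along 115° is (sin 115°, cos 115°) = (0.9063, -0.4226).
Slope in that direction = a·(0.9063) + b·(-0.4226) = 0.43134.
Apparent dip = arctan|0.43134| = 23.3° (true dip is 30.9°, so apparent ≤ true as expected).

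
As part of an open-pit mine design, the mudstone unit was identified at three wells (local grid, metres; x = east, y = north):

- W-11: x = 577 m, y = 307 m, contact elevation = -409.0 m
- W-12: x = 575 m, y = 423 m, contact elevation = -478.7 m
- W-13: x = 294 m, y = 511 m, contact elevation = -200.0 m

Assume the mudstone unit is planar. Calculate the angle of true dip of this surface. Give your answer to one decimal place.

53.3°

Two edge vectors: W-11→W-12 = (-2, 116, -69.7), W-11→W-13 = (-283, 204, 209).
Normal n = (W-11→W-12) × (W-11→W-13) = (38462.8, 20143.1, 32420).
So ∂z/∂x = −n_x/n_z = −1.18639 and ∂z/∂y = −n_y/n_z = −0.62132.
Gradient magnitude |∇z| = √(a² + b²) = √(1.40752 + 0.38603) = 1.33924.
True dip = arctan(1.33924) = 53.3°, dipping toward ENE (azimuth ≈ 062°).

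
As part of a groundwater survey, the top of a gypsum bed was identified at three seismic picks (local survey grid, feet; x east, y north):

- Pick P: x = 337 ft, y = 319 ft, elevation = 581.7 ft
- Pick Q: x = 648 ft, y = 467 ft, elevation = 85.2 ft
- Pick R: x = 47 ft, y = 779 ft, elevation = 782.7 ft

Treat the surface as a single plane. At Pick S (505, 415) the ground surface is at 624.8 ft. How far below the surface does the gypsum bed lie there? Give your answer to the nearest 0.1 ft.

318.3 ft

Two edge vectors: Pick P→Pick Q = (311, 148, -496.5), Pick P→Pick R = (-290, 460, 201).
Normal n = (Pick P→Pick Q) × (Pick P→Pick R) = (258138, 81474, 185980).
So ∂z/∂x = −n_x/n_z = −1.38799 and ∂z/∂y = −n_y/n_z = −0.43808.
Intercept c from Pick P: 581.7 + 467.75 + 139.75 = 1189.20.
At (505, 415): z_contact = −700.93 − 181.80 + 1189.20 = 306.46 ft.
Depth below ground = 624.8 − 306.46 = 318.3 ft.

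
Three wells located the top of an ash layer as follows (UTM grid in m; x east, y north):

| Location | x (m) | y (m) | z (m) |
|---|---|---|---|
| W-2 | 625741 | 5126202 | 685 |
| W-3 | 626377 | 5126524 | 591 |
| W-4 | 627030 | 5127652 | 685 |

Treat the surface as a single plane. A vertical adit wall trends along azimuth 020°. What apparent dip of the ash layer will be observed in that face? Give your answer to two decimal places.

Let the plane be z = a·x + b·y + c.
W-3−W-2: 636a + 322b = −94;  W-4−W-2: 1289a + 1450b = 0.
Solving gives a = −0.26876, b = 0.23892.
Unit vector along 020° is (sin 20°, cos 20°) = (0.3420, 0.9397).
Slope in that direction = a·(0.3420) + b·(0.9397) = 0.13259.
Apparent dip = arctan|0.13259| = 7.55° (true dip is 19.8°, so apparent ≤ true as expected).

7.55°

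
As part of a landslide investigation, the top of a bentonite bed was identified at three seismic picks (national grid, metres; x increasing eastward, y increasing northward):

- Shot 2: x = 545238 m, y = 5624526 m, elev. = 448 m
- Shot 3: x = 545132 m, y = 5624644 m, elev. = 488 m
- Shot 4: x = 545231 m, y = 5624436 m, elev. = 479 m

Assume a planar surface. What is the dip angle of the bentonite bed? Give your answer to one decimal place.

37.2°

Let the plane be z = a·x + b·y + c.
Shot 3−Shot 2: −106a + 118b = 40;  Shot 4−Shot 2: −7a − 90b = 31.
Solving gives a = −0.70017, b = −0.28999.
Gradient magnitude |∇z| = √(a² + b²) = √(0.49024 + 0.08409) = 0.75785.
True dip = arctan(0.75785) = 37.2°, dipping toward ENE (azimuth ≈ 068°).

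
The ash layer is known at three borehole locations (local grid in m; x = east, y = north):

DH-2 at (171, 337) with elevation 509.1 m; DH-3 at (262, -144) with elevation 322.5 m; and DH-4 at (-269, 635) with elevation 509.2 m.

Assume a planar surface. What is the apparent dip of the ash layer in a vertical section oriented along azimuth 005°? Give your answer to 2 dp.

Two edge vectors: DH-2→DH-3 = (91, -481, -186.6), DH-2→DH-4 = (-440, 298, 0.1).
Normal n = (DH-2→DH-3) × (DH-2→DH-4) = (55558.7, 82094.9, -184522).
So ∂z/∂x = −n_x/n_z = 0.30110 and ∂z/∂y = −n_y/n_z = 0.44491.
Unit vector along 005° is (sin 5°, cos 5°) = (0.0872, 0.9962).
Slope in that direction = a·(0.0872) + b·(0.9962) = 0.46945.
Apparent dip = arctan|0.46945| = 25.15° (true dip is 28.2°, so apparent ≤ true as expected).

25.15°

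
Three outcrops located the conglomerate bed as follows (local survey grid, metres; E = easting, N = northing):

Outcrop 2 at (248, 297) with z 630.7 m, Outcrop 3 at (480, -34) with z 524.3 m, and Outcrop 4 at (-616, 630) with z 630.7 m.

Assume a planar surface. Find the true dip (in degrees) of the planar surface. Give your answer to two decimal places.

Two edge vectors: Outcrop 2→Outcrop 3 = (232, -331, -106.4), Outcrop 2→Outcrop 4 = (-864, 333, 0).
Normal n = (Outcrop 2→Outcrop 3) × (Outcrop 2→Outcrop 4) = (35431.2, 91929.6, -208728).
So ∂z/∂E = −n_x/n_z = 0.16975 and ∂z/∂N = −n_y/n_z = 0.44043.
Gradient magnitude |∇z| = √(a² + b²) = √(0.02881 + 0.19398) = 0.47201.
True dip = arctan(0.47201) = 25.27°, dipping toward SSW (azimuth ≈ 201°).

25.27°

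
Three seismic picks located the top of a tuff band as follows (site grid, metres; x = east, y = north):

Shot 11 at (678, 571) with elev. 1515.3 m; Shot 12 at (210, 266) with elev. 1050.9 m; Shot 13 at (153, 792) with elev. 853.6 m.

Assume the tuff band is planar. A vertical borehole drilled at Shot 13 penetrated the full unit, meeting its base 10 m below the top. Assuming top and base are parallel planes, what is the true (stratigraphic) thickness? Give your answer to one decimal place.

Two edge vectors: Shot 11→Shot 12 = (-468, -305, -464.4), Shot 11→Shot 13 = (-525, 221, -661.7).
Normal n = (Shot 11→Shot 12) × (Shot 11→Shot 13) = (304450.9, -65865.6, -263553).
So ∂z/∂x = −n_x/n_z = 1.15518 and ∂z/∂y = −n_y/n_z = −0.24991.
|∇z| = √(a²+b²) = 1.18190, so dip δ = arctan(1.18190) = 49.77°.
True thickness = vertical thickness × cos δ = 10 × cos 49.77° = 6.5 m.

6.5 m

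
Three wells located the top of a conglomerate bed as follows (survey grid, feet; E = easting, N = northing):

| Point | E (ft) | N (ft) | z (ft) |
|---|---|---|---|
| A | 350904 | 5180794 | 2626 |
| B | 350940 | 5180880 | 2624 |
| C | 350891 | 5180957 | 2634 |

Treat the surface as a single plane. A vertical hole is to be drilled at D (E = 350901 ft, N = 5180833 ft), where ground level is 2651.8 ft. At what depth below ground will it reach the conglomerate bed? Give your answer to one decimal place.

23.9 ft

Two edge vectors: A→B = (36, 86, -2), A→C = (-13, 163, 8).
Normal n = (A→B) × (A→C) = (1014, -262, 6986).
So ∂z/∂E = −n_x/n_z = −0.145147438 and ∂z/∂N = −n_y/n_z = 0.037503579.
Intercept c from A: 2626 + 50932.82 − 194298.31 = −140739.50.
At (350901, 5180833): z_contact = −50932.38 + 194299.78 − 140739.50 = 2627.90 ft.
Depth below ground = 2651.8 − 2627.90 = 23.9 ft.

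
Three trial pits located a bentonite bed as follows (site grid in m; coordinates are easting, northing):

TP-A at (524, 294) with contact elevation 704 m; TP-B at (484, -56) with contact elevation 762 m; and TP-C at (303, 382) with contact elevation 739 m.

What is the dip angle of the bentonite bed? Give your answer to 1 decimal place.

14.4°

Two edge vectors: TP-A→TP-B = (-40, -350, 58), TP-A→TP-C = (-221, 88, 35).
Normal n = (TP-A→TP-B) × (TP-A→TP-C) = (-17354, -11418, -80870).
So ∂z/∂easting = −n_x/n_z = −0.21459 and ∂z/∂northing = −n_y/n_z = −0.14119.
Gradient magnitude |∇z| = √(a² + b²) = √(0.04605 + 0.01993) = 0.25687.
True dip = arctan(0.25687) = 14.4°, dipping toward ENE (azimuth ≈ 057°).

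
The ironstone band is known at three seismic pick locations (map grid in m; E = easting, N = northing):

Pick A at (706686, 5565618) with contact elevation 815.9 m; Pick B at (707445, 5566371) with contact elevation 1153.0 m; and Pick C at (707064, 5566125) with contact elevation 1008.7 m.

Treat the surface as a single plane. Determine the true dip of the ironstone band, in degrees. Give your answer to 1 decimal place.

17.7°

Two edge vectors: Pick A→Pick B = (759, 753, 337.1), Pick A→Pick C = (378, 507, 192.8).
Normal n = (Pick A→Pick B) × (Pick A→Pick C) = (-25731.3, -18911.4, 100179).
So ∂z/∂E = −n_x/n_z = 0.25685 and ∂z/∂N = −n_y/n_z = 0.18878.
Gradient magnitude |∇z| = √(a² + b²) = √(0.06597 + 0.03564) = 0.31876.
True dip = arctan(0.31876) = 17.7°, dipping toward SW (azimuth ≈ 234°).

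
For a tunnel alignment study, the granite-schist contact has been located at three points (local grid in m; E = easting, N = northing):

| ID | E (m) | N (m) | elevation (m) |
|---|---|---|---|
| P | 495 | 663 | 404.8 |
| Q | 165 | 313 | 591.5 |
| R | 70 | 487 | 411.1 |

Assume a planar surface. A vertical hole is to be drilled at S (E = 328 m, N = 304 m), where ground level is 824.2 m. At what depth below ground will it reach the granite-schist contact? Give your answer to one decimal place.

Let the plane be z = a·E + b·N + c.
Q−P: −330a − 350b = 186.7;  R−P: −425a − 176b = 6.3.
Solving gives a = 0.33809, b = −0.85219.
Then c = 404.8 − a·495 − b·663 = 802.45.
At (328, 304): z_contact = 110.89 − 259.07 + 802.45 = 654.28 m.
Depth below ground = 824.2 − 654.28 = 169.9 m.

169.9 m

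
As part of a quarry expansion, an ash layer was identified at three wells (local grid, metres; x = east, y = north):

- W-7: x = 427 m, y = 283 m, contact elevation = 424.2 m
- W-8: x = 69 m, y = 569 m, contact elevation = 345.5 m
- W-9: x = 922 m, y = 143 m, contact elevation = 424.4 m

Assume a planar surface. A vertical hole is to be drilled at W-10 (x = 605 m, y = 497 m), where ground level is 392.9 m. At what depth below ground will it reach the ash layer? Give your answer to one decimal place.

Let the plane be z = a·x + b·y + c.
W-8−W-7: −358a + 286b = −78.7;  W-9−W-7: 495a − 140b = 0.2.
Solving gives a = −0.11986, b = −0.42520.
Then c = 424.2 − a·427 − b·283 = 595.71.
At (605, 497): z_contact = −72.51 − 211.33 + 595.71 = 311.87 m.
Depth below ground = 392.9 − 311.87 = 81.0 m.

81.0 m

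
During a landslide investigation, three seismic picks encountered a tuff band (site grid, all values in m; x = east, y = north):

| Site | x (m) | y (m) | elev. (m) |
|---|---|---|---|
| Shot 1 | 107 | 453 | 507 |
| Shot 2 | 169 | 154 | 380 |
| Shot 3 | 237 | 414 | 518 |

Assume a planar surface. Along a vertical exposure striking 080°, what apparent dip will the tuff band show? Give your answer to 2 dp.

Two edge vectors: Shot 1→Shot 2 = (62, -299, -127), Shot 1→Shot 3 = (130, -39, 11).
Normal n = (Shot 1→Shot 2) × (Shot 1→Shot 3) = (-8242, -17192, 36452).
So ∂z/∂x = −n_x/n_z = 0.22611 and ∂z/∂y = −n_y/n_z = 0.47163.
Unit vector along 080° is (sin 80°, cos 80°) = (0.9848, 0.1736).
Slope in that direction = a·(0.9848) + b·(0.1736) = 0.30457.
Apparent dip = arctan|0.30457| = 16.94° (true dip is 27.6°, so apparent ≤ true as expected).

16.94°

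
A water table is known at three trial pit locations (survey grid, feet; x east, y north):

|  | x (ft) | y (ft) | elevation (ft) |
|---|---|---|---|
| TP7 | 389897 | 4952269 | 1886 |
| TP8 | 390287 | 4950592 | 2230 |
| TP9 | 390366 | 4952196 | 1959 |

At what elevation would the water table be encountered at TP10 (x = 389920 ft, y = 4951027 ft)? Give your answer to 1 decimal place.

Two edge vectors: TP7→TP8 = (390, -1677, 344), TP7→TP9 = (469, -73, 73).
Normal n = (TP7→TP8) × (TP7→TP9) = (-97309, 132866, 758043).
So ∂z/∂x = −n_x/n_z = 0.128368707 and ∂z/∂y = −n_y/n_z = −0.175275017.
Intercept c from TP7: 1886 − 50050.57 + 868009.04 = 819844.46.
At (389920, 4951027): z = 50053.5 − 867791.3 + 819844.46 = 2106.6 ft.

2106.6 ft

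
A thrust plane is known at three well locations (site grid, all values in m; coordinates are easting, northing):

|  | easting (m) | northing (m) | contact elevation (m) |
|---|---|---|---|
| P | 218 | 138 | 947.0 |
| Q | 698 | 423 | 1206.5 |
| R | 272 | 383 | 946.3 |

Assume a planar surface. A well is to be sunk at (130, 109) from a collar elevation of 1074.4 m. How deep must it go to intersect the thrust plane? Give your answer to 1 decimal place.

178.2 m

Two edge vectors: P→Q = (480, 285, 259.5), P→R = (54, 245, -0.7).
Normal n = (P→Q) × (P→R) = (-63777, 14349, 102210).
So ∂z/∂easting = −n_x/n_z = 0.62398 and ∂z/∂northing = −n_y/n_z = −0.14039.
Intercept c from P: 947 − 136.03 + 19.37 = 830.35.
At (130, 109): z_contact = 81.12 − 15.30 + 830.35 = 896.16 m.
Depth below ground = 1074.4 − 896.16 = 178.2 m.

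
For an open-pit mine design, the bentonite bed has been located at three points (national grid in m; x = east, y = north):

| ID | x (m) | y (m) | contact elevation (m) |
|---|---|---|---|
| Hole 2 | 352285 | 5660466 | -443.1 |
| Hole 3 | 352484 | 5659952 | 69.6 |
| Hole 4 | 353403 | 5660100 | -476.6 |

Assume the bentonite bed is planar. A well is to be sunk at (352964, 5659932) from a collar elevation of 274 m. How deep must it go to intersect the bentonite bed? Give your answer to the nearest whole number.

377 m

Let the plane be z = a·x + b·y + c.
Hole 3−Hole 2: 199a − 514b = 512.7;  Hole 4−Hole 2: 1118a − 366b = −33.5.
Solving gives a = −0.40825000, b = −1.15552870.
Then c = -443.1 − a·352285 − b·5660466 = 6684208.16.
At (352964, 5659932): z_contact = −144097.6 − 6540213.9 + 6684208.16 = -103.2 m.
Depth below ground = 274 − (-103.2) = 377 m.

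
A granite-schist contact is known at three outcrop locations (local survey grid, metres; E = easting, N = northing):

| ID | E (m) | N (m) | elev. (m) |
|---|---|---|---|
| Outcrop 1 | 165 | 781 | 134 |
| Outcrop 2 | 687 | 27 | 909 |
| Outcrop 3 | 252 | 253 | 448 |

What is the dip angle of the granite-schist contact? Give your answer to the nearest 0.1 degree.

Let the plane be z = a·E + b·N + c.
Outcrop 2−Outcrop 1: 522a − 754b = 775;  Outcrop 3−Outcrop 1: 87a − 528b = 314.
Solving gives a = 0.82109, b = −0.45940.
Gradient magnitude |∇z| = √(a² + b²) = √(0.67419 + 0.21105) = 0.94087.
True dip = arctan(0.94087) = 43.3°, dipping toward WNW (azimuth ≈ 299°).

43.3°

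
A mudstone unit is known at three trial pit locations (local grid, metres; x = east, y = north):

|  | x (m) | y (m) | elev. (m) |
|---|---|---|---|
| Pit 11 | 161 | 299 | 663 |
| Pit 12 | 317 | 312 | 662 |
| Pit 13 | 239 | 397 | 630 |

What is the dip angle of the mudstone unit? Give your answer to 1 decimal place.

19.6°

Two edge vectors: Pit 11→Pit 12 = (156, 13, -1), Pit 11→Pit 13 = (78, 98, -33).
Normal n = (Pit 11→Pit 12) × (Pit 11→Pit 13) = (-331, 5070, 14274).
So ∂z/∂x = −n_x/n_z = 0.02319 and ∂z/∂y = −n_y/n_z = −0.35519.
Gradient magnitude |∇z| = √(a² + b²) = √(0.00054 + 0.12616) = 0.35595.
True dip = arctan(0.35595) = 19.6°, dipping toward N (azimuth ≈ 356°).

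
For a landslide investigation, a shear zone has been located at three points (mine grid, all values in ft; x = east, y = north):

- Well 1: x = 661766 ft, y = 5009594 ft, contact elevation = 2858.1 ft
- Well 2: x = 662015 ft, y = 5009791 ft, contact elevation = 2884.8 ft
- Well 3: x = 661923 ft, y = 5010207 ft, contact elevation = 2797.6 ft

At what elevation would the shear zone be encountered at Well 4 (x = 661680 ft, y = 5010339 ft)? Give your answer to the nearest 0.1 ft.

2720.2 ft

Let the plane be z = a·x + b·y + c.
Well 2−Well 1: 249a + 197b = 26.7;  Well 3−Well 1: 157a + 613b = −60.5.
Solving gives a = 0.232405429, b = −0.158218030.
Then c = 2858.1 − a·661766 − b·5009594 = 641668.18.
At (661680, 5010339): z = 153778.0 − 792726.0 + 641668.18 = 2720.2 ft.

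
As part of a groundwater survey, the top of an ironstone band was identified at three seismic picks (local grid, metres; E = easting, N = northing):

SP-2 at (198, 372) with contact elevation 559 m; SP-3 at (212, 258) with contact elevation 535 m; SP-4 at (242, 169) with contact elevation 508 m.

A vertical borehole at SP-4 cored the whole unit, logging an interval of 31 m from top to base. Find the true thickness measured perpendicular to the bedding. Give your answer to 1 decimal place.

Two edge vectors: SP-2→SP-3 = (14, -114, -24), SP-2→SP-4 = (44, -203, -51).
Normal n = (SP-2→SP-3) × (SP-2→SP-4) = (942, -342, 2174).
So ∂z/∂E = −n_x/n_z = −0.43330 and ∂z/∂N = −n_y/n_z = 0.15731.
|∇z| = √(a²+b²) = 0.46098, so dip δ = arctan(0.46098) = 24.75°.
True thickness = vertical thickness × cos δ = 31 × cos 24.75° = 28.2 m.

28.2 m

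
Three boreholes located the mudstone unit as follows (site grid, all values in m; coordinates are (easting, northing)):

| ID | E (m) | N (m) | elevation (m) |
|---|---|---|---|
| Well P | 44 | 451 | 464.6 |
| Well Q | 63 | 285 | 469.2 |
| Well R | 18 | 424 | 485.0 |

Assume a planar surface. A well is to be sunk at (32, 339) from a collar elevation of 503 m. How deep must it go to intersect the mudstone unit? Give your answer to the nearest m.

19 m

Let the plane be z = a·E + b·N + c.
Well Q−Well P: 19a − 166b = 4.6;  Well R−Well P: −26a − 27b = 20.4.
Solving gives a = −0.67554, b = −0.10503.
Then c = 464.6 − a·44 − b·451 = 541.69.
At (32, 339): z_contact = −21.6 − 35.6 + 541.69 = 484.5 m.
Depth below ground = 503 − 484.5 = 19 m.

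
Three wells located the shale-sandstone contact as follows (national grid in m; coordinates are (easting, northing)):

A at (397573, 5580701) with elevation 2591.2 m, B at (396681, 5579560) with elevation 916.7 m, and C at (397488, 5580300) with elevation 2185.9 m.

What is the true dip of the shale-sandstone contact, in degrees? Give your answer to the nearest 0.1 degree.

49.3°

Two edge vectors: A→B = (-892, -1141, -1674.5), A→C = (-85, -401, -405.3).
Normal n = (A→B) × (A→C) = (-209027.2, -219195.1, 260707).
So ∂z/∂E = −n_x/n_z = 0.80177 and ∂z/∂N = −n_y/n_z = 0.84077.
Gradient magnitude |∇z| = √(a² + b²) = √(0.64284 + 0.70690) = 1.16178.
True dip = arctan(1.16178) = 49.3°, dipping toward SW (azimuth ≈ 224°).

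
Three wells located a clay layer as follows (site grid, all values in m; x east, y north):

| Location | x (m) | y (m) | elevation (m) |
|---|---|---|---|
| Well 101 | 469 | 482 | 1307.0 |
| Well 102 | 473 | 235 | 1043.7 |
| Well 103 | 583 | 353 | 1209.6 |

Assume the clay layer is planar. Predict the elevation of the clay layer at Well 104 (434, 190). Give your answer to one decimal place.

Let the plane be z = a·x + b·y + c.
Well 102−Well 101: 4a − 247b = −263.3;  Well 103−Well 101: 114a − 129b = −97.4.
Solving gives a = 0.35844, b = 1.07180.
Then c = 1307 − a·469 − b·482 = 622.29.
At (434, 190): z = 155.6 + 203.6 + 622.29 = 981.5 m.

981.5 m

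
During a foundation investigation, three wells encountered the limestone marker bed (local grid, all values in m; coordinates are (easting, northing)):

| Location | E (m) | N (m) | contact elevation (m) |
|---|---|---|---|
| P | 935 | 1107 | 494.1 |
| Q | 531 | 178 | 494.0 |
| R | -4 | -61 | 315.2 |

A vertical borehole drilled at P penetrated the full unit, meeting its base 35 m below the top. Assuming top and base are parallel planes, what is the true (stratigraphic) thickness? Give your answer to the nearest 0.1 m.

31.9 m

Two edge vectors: P→Q = (-404, -929, -0.1), P→R = (-939, -1168, -178.9).
Normal n = (P→Q) × (P→R) = (166081.3, -72181.7, -400459).
So ∂z/∂E = −n_x/n_z = 0.41473 and ∂z/∂N = −n_y/n_z = −0.18025.
|∇z| = √(a²+b²) = 0.45220, so dip δ = arctan(0.45220) = 24.33°.
True thickness = vertical thickness × cos δ = 35 × cos 24.33° = 31.9 m.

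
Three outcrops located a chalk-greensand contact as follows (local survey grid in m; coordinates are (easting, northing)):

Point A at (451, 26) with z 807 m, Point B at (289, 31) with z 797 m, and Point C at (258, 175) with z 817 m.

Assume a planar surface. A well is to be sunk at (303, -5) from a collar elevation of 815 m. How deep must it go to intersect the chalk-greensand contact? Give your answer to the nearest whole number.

Two edge vectors: Point A→Point B = (-162, 5, -10), Point A→Point C = (-193, 149, 10).
Normal n = (Point A→Point B) × (Point A→Point C) = (1540, 3550, -23173).
So ∂z/∂E = −n_x/n_z = 0.06646 and ∂z/∂N = −n_y/n_z = 0.15320.
Intercept c from Point A: 807 − 29.97 − 3.98 = 773.04.
At (303, -5): z_contact = 20.1 − 0.8 + 773.04 = 792.4 m.
Depth below ground = 815 − 792.4 = 23 m.

23 m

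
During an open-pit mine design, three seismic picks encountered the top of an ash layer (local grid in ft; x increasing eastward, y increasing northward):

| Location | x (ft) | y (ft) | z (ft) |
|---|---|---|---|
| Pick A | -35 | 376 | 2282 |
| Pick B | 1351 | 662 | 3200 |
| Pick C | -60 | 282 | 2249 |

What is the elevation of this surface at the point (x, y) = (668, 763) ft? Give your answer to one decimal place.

2792.4 ft

Let the plane be z = a·x + b·y + c.
Pick B−Pick A: 1386a + 286b = 918;  Pick C−Pick A: −25a − 94b = −33.
Solving gives a = 0.624149, b = 0.185067.
Then c = 2282 − a·-35 − b·376 = 2234.26.
At (668, 763): z = 416.9 + 141.2 + 2234.26 = 2792.4 ft.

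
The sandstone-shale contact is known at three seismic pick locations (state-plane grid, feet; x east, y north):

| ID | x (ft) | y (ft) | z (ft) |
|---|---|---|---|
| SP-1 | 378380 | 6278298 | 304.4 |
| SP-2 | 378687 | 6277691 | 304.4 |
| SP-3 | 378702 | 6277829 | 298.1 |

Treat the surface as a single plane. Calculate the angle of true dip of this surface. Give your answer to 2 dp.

4.76°

Let the plane be z = a·x + b·y + c.
SP-2−SP-1: 307a − 607b = 0;  SP-3−SP-1: 322a − 469b = −6.3.
Solving gives a = −0.07430, b = −0.03758.
Gradient magnitude |∇z| = √(a² + b²) = √(0.00552 + 0.00141) = 0.08326.
True dip = arctan(0.08326) = 4.76°, dipping toward ENE (azimuth ≈ 063°).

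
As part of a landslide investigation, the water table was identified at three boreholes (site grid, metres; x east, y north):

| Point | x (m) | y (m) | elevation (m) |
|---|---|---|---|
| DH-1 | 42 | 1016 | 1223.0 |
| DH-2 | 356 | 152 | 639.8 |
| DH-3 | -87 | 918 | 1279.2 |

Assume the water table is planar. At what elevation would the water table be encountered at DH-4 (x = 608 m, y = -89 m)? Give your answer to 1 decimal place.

Two edge vectors: DH-1→DH-2 = (314, -864, -583.2), DH-1→DH-3 = (-129, -98, 56.2).
Normal n = (DH-1→DH-2) × (DH-1→DH-3) = (-105710.4, 57586, -142228).
So ∂z/∂x = −n_x/n_z = −0.743246 and ∂z/∂y = −n_y/n_z = 0.404885.
Intercept c from DH-1: 1223 + 31.22 − 411.36 = 842.85.
At (608, -89): z = −451.9 − 36.0 + 842.85 = 354.9 m.

354.9 m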